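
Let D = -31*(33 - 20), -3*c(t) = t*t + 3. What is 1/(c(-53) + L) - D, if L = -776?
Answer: 2071417/5140 ≈ 403.00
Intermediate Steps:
c(t) = -1 - t²/3 (c(t) = -(t*t + 3)/3 = -(t² + 3)/3 = -(3 + t²)/3 = -1 - t²/3)
D = -403 (D = -31*13 = -403)
1/(c(-53) + L) - D = 1/((-1 - ⅓*(-53)²) - 776) - 1*(-403) = 1/((-1 - ⅓*2809) - 776) + 403 = 1/((-1 - 2809/3) - 776) + 403 = 1/(-2812/3 - 776) + 403 = 1/(-5140/3) + 403 = -3/5140 + 403 = 2071417/5140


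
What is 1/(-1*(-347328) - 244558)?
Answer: 1/102770 ≈ 9.7305e-6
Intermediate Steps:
1/(-1*(-347328) - 244558) = 1/(347328 - 244558) = 1/102770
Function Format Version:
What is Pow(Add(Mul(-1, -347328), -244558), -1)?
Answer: Rational(1, 102770) ≈ 9.7305e-6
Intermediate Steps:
Pow(Add(Mul(-1, -347328), -244558), -1) = Pow(Add(347328, -244558), -1) = Pow(102770, -1) = Rational(1, 102770)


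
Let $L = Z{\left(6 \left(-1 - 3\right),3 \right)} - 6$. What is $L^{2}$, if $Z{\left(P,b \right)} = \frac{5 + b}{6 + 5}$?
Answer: $\frac{3364}{121} \approx 27.802$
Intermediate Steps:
$Z{\left(P,b \right)} = \frac{5}{11} + \frac{b}{11}$ ($Z{\left(P,b \right)} = \frac{5 + b}{11} = \left(5 + b\right) \frac{1}{11} = \frac{5}{11} + \frac{b}{11}$)
$L = - \frac{58}{11}$ ($L = \left(\frac{5}{11} + \frac{1}{11} \cdot 3\right) - 6 = \left(\frac{5}{11} + \frac{3}{11}\right) - 6 = \frac{8}{11} - 6 = - \frac{58}{11} \approx -5.2727$)
$L^{2} = \left(- \frac{58}{11}\right)^{2} = \frac{3364}{121}$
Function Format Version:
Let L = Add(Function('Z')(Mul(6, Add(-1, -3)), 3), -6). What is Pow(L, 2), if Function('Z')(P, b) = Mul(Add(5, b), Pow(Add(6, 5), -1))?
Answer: Rational(3364, 121) ≈ 27.802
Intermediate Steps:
Function('Z')(P, b) = Add(Rational(5, 11), Mul(Rational(1, 11), b)) (Function('Z')(P, b) = Mul(Add(5, b), Pow(11, -1)) = Mul(Add(5, b), Rational(1, 11)) = Add(Rational(5, 11), Mul(Rational(1, 11), b)))
L = Rational(-58, 11) (L = Add(Add(Rational(5, 11), Mul(Rational(1, 11), 3)), -6) = Add(Add(Rational(5, 11), Rational(3, 11)), -6) = Add(Rational(8, 11), -6) = Rational(-58, 11) ≈ -5.2727)
Pow(L, 2) = Pow(Rational(-58, 11), 2) = Rational(3364, 121)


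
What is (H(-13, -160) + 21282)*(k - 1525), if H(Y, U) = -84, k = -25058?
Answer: -563506434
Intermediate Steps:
(H(-13, -160) + 21282)*(k - 1525) = (-84 + 21282)*(-25058 - 1525) = 21198*(-26583) = -563506434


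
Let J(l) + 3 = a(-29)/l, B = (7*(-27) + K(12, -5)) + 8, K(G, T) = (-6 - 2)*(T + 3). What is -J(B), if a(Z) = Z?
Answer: 466/165 ≈ 2.8242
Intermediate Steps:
K(G, T) = -24 - 8*T (K(G, T) = -8*(3 + T) = -24 - 8*T)
B = -165 (B = (7*(-27) + (-24 - 8*(-5))) + 8 = (-189 + (-24 + 40)) + 8 = (-189 + 16) + 8 = -173 + 8 = -165)
J(l) = -3 - 29/l
-J(B) = -(-3 - 29/(-165)) = -(-3 - 29*(-1/165)) = -(-3 + 29/165) = -1*(-466/165) = 466/165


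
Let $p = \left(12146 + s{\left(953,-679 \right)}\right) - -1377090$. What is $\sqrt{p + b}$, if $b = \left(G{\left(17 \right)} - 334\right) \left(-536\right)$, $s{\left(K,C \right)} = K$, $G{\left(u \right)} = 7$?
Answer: $\sqrt{1565461} \approx 1251.2$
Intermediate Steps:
$b = 175272$ ($b = \left(7 - 334\right) \left(-536\right) = \left(-327\right) \left(-536\right) = 175272$)
$p = 1390189$ ($p = \left(12146 + 953\right) - -1377090 = 13099 + 1377090 = 1390189$)
$\sqrt{p + b} = \sqrt{1390189 + 175272} = \sqrt{1565461}$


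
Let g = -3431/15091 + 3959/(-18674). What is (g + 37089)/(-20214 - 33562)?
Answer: -10451902572963/15154578745184 ≈ -0.68969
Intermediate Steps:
g = -123815763/281809334 (g = -3431*1/15091 + 3959*(-1/18674) = -3431/15091 - 3959/18674 = -123815763/281809334 ≈ -0.43936)
(g + 37089)/(-20214 - 33562) = (-123815763/281809334 + 37089)/(-20214 - 33562) = (10451902572963/281809334)/(-53776) = (10451902572963/281809334)*(-1/53776) = -10451902572963/15154578745184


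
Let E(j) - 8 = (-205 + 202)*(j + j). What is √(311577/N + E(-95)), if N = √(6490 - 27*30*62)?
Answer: √(1105316856200 - 13625262210*I*√43730)/43730 ≈ 32.986 - 22.585*I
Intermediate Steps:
E(j) = 8 - 6*j (E(j) = 8 + (-205 + 202)*(j + j) = 8 - 6*j)
N = I*√43730 (N = √(6490 - 810*62) = √(6490 - 50220) = √(-43730) = I*√43730 ≈ 209.12*I)
√(311577/N + E(-95)) = √(311577/((I*√43730)) + (8 - 6*(-95))) = √(311577*(-I*√43730/43730) + (8 + 570)) = √(-311577*I*√43730/43730 + 578) = √(578 - 311577*I*√43730/43730)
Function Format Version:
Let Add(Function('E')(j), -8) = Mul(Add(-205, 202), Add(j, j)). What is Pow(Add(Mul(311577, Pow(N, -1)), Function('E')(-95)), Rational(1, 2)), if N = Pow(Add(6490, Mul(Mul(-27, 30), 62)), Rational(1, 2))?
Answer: Mul(Rational(1, 43730), Pow(Add(1105316856200, Mul(-13625262210, I, Pow(43730, Rational(1, 2)))), Rational(1, 2))) ≈ Add(32.986, Mul(-22.585, I))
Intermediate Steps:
Function('E')(j) = Add(8, Mul(-6, j)) (Function('E')(j) = Add(8, Mul(Add(-205, 202), Add(j, j))) = Add(8, Mul(-3, Mul(2, j))) = Add(8, Mul(-6, j)))
N = Mul(I, Pow(43730, Rational(1, 2))) (N = Pow(Add(6490, Mul(-810, 62)), Rational(1, 2)) = Pow(Add(6490, -50220), Rational(1, 2)) = Pow(-43730, Rational(1, 2)) = Mul(I, Pow(43730, Rational(1, 2))) ≈ Mul(209.12, I))
Pow(Add(Mul(311577, Pow(N, -1)), Function('E')(-95)), Rational(1, 2)) = Pow(Add(Mul(311577, Pow(Mul(I, Pow(43730, Rational(1, 2))), -1)), Add(8, Mul(-6, -95))), Rational(1, 2)) = Pow(Add(Mul(311577, Mul(Rational(-1, 43730), I, Pow(43730, Rational(1, 2)))), Add(8, 570)), Rational(1, 2)) = Pow(Add(Mul(Rational(-311577, 43730), I, Pow(43730, Rational(1, 2))), 578), Rational(1, 2)) = Pow(Add(578, Mul(Rational(-311577, 43730), I, Pow(43730, Rational(1, 2)))), Rational(1, 2))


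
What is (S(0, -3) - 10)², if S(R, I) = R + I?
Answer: 169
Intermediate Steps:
S(R, I) = I + R
(S(0, -3) - 10)² = ((-3 + 0) - 10)² = (-3 - 10)² = (-13)² = 169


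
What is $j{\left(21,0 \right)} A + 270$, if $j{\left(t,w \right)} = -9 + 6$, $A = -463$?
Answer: $1659$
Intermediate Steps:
$j{\left(t,w \right)} = -3$
$j{\left(21,0 \right)} A + 270 = \left(-3\right) \left(-463\right) + 270 = 1389 + 270 = 1659$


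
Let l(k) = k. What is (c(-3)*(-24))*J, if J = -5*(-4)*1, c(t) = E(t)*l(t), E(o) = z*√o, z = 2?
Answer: 2880*I*√3 ≈ 4988.3*I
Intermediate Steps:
E(o) = 2*√o
c(t) = 2*t^(3/2) (c(t) = (2*√t)*t = 2*t^(3/2))
J = 20 (J = 20*1 = 20)
(c(-3)*(-24))*J = ((2*(-3)^(3/2))*(-24))*20 = ((2*(-3*I*√3))*(-24))*20 = (-6*I*√3*(-24))*20 = (144*I*√3)*20 = 2880*I*√3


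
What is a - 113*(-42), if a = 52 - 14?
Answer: 4784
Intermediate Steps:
a = 38
a - 113*(-42) = 38 - 113*(-42) = 38 + 4746 = 4784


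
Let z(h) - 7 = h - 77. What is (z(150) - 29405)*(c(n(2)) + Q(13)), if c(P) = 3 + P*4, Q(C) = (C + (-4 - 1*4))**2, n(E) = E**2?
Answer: -1290300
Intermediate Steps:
z(h) = -70 + h (z(h) = 7 + (h - 77) = 7 + (-77 + h) = -70 + h)
Q(C) = (-8 + C)**2 (Q(C) = (C + (-4 - 4))**2 = (C - 8)**2 = (-8 + C)**2)
c(P) = 3 + 4*P
(z(150) - 29405)*(c(n(2)) + Q(13)) = ((-70 + 150) - 29405)*((3 + 4*2**2) + (-8 + 13)**2) = (80 - 29405)*((3 + 4*4) + 5**2) = -29325*((3 + 16) + 25) = -29325*(19 + 25) = -29325*44 = -1290300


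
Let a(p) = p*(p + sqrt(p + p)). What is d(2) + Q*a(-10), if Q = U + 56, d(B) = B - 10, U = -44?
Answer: 1192 - 240*I*sqrt(5) ≈ 1192.0 - 536.66*I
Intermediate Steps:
d(B) = -10 + B
Q = 12 (Q = -44 + 56 = 12)
a(p) = p*(p + sqrt(2)*sqrt(p)) (a(p) = p*(p + sqrt(2*p)) = p*(p + sqrt(2)*sqrt(p)))
d(2) + Q*a(-10) = (-10 + 2) + 12*((-10)**2 + sqrt(2)*(-10)**(3/2)) = -8 + 12*(100 + sqrt(2)*(-10*I*sqrt(10))) = -8 + 12*(100 - 20*I*sqrt(5)) = -8 + (1200 - 240*I*sqrt(5)) = 1192 - 240*I*sqrt(5)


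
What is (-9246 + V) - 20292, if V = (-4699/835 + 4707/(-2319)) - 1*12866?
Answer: -27374816262/645455 ≈ -42412.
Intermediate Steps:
V = -8309366472/645455 (V = (-4699*1/835 + 4707*(-1/2319)) - 12866 = (-4699/835 - 1569/773) - 12866 = -4942442/645455 - 12866 = -8309366472/645455 ≈ -12874.)
(-9246 + V) - 20292 = (-9246 - 8309366472/645455) - 20292 = -14277243402/645455 - 20292 = -27374816262/645455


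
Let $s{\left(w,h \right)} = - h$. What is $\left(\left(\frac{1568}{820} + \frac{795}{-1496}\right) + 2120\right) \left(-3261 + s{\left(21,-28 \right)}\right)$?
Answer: $- \frac{2103341489281}{306680} \approx -6.8584 \cdot 10^{6}$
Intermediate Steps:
$\left(\left(\frac{1568}{820} + \frac{795}{-1496}\right) + 2120\right) \left(-3261 + s{\left(21,-28 \right)}\right) = \left(\left(\frac{1568}{820} + \frac{795}{-1496}\right) + 2120\right) \left(-3261 - -28\right) = \left(\left(1568 \cdot \frac{1}{820} + 795 \left(- \frac{1}{1496}\right)\right) + 2120\right) \left(-3261 + 28\right) = \left(\left(\frac{392}{205} - \frac{795}{1496}\right) + 2120\right) \left(-3233\right) = \left(\frac{423457}{306680} + 2120\right) \left(-3233\right) = \frac{650585057}{306680} \left(-3233\right) = - \frac{2103341489281}{306680}$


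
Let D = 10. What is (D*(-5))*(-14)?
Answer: 700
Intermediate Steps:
(D*(-5))*(-14) = (10*(-5))*(-14) = -50*(-14) = 700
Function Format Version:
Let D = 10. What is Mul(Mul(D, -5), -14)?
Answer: 700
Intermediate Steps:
Mul(Mul(D, -5), -14) = Mul(Mul(10, -5), -14) = Mul(-50, -14) = 700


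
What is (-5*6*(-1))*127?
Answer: 3810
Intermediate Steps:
(-5*6*(-1))*127 = -30*(-1)*127 = 30*127 = 3810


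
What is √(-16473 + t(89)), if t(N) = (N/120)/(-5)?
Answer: I*√59303334/60 ≈ 128.35*I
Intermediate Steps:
t(N) = -N/600 (t(N) = (N*(1/120))*(-⅕) = (N/120)*(-⅕) = -N/600)
√(-16473 + t(89)) = √(-16473 - 1/600*89) = √(-16473 - 89/600) = √(-9883889/600) = I*√59303334/60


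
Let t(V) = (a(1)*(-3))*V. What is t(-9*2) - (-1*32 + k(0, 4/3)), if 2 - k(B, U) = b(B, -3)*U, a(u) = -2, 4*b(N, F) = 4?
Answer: -230/3 ≈ -76.667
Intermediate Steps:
b(N, F) = 1 (b(N, F) = (1/4)*4 = 1)
k(B, U) = 2 - U
t(V) = 6*V (t(V) = (-2*(-3))*V = 6*V)
t(-9*2) - (-1*32 + k(0, 4/3)) = 6*(-9*2) - (-1*32 + (2 - 4/3)) = 6*(-18) - (-32 + (2 - 4/3)) = -108 - (-32 + (2 - 1*4/3)) = -108 - (-32 + (2 - 4/3)) = -108 - (-32 + 2/3) = -108 - 1*(-94/3) = -108 + 94/3 = -230/3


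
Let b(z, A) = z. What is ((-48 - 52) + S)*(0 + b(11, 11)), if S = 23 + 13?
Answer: -704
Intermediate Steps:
S = 36
((-48 - 52) + S)*(0 + b(11, 11)) = ((-48 - 52) + 36)*(0 + 11) = (-100 + 36)*11 = -64*11 = -704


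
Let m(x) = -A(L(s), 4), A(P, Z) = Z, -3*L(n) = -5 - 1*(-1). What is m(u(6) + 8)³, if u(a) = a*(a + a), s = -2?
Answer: -64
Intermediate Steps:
L(n) = 4/3 (L(n) = -(-5 - 1*(-1))/3 = -(-5 + 1)/3 = -⅓*(-4) = 4/3)
u(a) = 2*a² (u(a) = a*(2*a) = 2*a²)
m(x) = -4 (m(x) = -1*4 = -4)
m(u(6) + 8)³ = (-4)³ = -64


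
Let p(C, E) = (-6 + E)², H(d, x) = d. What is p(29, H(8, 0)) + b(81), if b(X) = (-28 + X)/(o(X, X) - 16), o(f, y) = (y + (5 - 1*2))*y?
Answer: 27205/6788 ≈ 4.0078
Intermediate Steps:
o(f, y) = y*(3 + y) (o(f, y) = (y + (5 - 2))*y = (y + 3)*y = (3 + y)*y = y*(3 + y))
b(X) = (-28 + X)/(-16 + X*(3 + X)) (b(X) = (-28 + X)/(X*(3 + X) - 16) = (-28 + X)/(-16 + X*(3 + X)))
p(29, H(8, 0)) + b(81) = (-6 + 8)² + (-28 + 81)/(-16 + 81*(3 + 81)) = 2² + 53/(-16 + 81*84) = 4 + 53/(-16 + 6804) = 4 + 53/6788 = 27205/6788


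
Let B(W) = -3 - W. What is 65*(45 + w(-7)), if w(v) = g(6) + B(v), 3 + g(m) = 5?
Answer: 3315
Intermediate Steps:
g(m) = 2 (g(m) = -3 + 5 = 2)
w(v) = -1 - v (w(v) = 2 + (-3 - v) = -1 - v)
65*(45 + w(-7)) = 65*(45 + (-1 - 1*(-7))) = 65*(45 + (-1 + 7)) = 65*(45 + 6) = 65*51 = 3315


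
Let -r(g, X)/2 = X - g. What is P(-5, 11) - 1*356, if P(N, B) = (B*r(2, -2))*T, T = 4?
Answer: -4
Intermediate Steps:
r(g, X) = -2*X + 2*g (r(g, X) = -2*(X - g) = -2*X + 2*g)
P(N, B) = 32*B (P(N, B) = (B*(-2*(-2) + 2*2))*4 = (B*(4 + 4))*4 = (B*8)*4 = (8*B)*4 = 32*B)
P(-5, 11) - 1*356 = 32*11 - 1*356 = 352 - 356 = -4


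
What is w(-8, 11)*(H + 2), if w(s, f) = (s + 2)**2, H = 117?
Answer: 4284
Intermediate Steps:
w(s, f) = (2 + s)**2
w(-8, 11)*(H + 2) = (2 - 8)**2*(117 + 2) = (-6)**2*119 = 36*119 = 4284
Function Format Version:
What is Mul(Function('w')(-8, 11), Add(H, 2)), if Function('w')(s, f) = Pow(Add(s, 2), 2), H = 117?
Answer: 4284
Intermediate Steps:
Function('w')(s, f) = Pow(Add(2, s), 2)
Mul(Function('w')(-8, 11), Add(H, 2)) = Mul(Pow(Add(2, -8), 2), Add(117, 2)) = Mul(Pow(-6, 2), 119) = Mul(36, 119) = 4284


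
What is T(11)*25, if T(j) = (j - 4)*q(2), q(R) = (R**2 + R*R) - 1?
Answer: 1225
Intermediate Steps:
q(R) = -1 + 2*R**2 (q(R) = (R**2 + R**2) - 1 = 2*R**2 - 1 = -1 + 2*R**2)
T(j) = -28 + 7*j (T(j) = (j - 4)*(-1 + 2*2**2) = (-4 + j)*(-1 + 2*4) = (-4 + j)*(-1 + 8) = (-4 + j)*7 = -28 + 7*j)
T(11)*25 = (-28 + 7*11)*25 = (-28 + 77)*25 = 49*25 = 1225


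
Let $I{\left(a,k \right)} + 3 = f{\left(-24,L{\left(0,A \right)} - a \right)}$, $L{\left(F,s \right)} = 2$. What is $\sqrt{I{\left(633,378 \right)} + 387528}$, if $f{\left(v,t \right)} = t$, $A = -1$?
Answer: $\sqrt{386894} \approx 622.01$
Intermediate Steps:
$I{\left(a,k \right)} = -1 - a$ ($I{\left(a,k \right)} = -3 - \left(-2 + a\right) = -1 - a$)
$\sqrt{I{\left(633,378 \right)} + 387528} = \sqrt{\left(-1 - 633\right) + 387528} = \sqrt{-634 + 387528} = \sqrt{386894}$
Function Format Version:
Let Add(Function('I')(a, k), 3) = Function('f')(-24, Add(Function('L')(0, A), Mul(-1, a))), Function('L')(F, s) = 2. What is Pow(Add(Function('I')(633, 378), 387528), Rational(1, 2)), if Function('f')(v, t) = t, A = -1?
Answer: Pow(386894, Rational(1, 2)) ≈ 622.01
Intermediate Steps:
Function('I')(a, k) = Add(-1, Mul(-1, a)) (Function('I')(a, k) = Add(-3, Add(2, Mul(-1, a))) = Add(-1, Mul(-1, a)))
Pow(Add(Function('I')(633, 378), 387528), Rational(1, 2)) = Pow(Add(Add(-1, Mul(-1, 633)), 387528), Rational(1, 2)) = Pow(Add(Add(-1, -633), 387528), Rational(1, 2)) = Pow(Add(-634, 387528), Rational(1, 2)) = Pow(386894, Rational(1, 2))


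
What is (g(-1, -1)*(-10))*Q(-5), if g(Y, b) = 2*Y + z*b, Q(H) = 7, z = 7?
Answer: 630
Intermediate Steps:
g(Y, b) = 2*Y + 7*b
(g(-1, -1)*(-10))*Q(-5) = ((2*(-1) + 7*(-1))*(-10))*7 = ((-2 - 7)*(-10))*7 = -9*(-10)*7 = 90*7 = 630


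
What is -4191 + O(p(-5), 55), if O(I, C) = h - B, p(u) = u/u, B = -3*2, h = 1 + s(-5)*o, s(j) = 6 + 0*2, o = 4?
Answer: -4160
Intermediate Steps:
s(j) = 6 (s(j) = 6 + 0 = 6)
h = 25 (h = 1 + 6*4 = 1 + 24 = 25)
B = -6
p(u) = 1
O(I, C) = 31 (O(I, C) = 25 - 1*(-6) = 25 + 6 = 31)
-4191 + O(p(-5), 55) = -4191 + 31 = -4160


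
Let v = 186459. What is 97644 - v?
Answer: -88815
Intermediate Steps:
97644 - v = 97644 - 1*186459 = 97644 - 186459 = -88815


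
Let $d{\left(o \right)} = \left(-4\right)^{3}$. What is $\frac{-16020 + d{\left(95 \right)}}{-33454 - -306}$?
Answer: $\frac{4021}{8287} \approx 0.48522$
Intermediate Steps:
$d{\left(o \right)} = -64$
$\frac{-16020 + d{\left(95 \right)}}{-33454 - -306} = \frac{-16020 - 64}{-33454 - -306} = - \frac{16084}{-33454 + 306} = - \frac{16084}{-33148} = \left(-16084\right) \left(- \frac{1}{33148}\right) = \frac{4021}{8287}$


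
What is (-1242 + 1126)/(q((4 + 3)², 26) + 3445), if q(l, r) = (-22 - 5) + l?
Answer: -116/3467 ≈ -0.033458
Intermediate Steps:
q(l, r) = -27 + l
(-1242 + 1126)/(q((4 + 3)², 26) + 3445) = (-1242 + 1126)/((-27 + (4 + 3)²) + 3445) = -116/((-27 + 7²) + 3445) = -116/((-27 + 49) + 3445) = -116/(22 + 3445) = -116/3467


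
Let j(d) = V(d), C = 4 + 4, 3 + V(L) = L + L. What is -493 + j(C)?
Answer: -480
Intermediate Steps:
V(L) = -3 + 2*L (V(L) = -3 + (L + L) = -3 + 2*L)
C = 8
j(d) = -3 + 2*d
-493 + j(C) = -493 + (-3 + 2*8) = -493 + (-3 + 16) = -493 + 13 = -480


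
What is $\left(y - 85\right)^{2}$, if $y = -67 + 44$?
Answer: $11664$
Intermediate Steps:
$y = -23$
$\left(y - 85\right)^{2} = \left(-23 - 85\right)^{2} = \left(-108\right)^{2} = 11664$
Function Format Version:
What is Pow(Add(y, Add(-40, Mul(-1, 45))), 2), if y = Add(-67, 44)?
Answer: 11664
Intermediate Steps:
y = -23
Pow(Add(y, Add(-40, Mul(-1, 45))), 2) = Pow(Add(-23, Add(-40, Mul(-1, 45))), 2) = Pow(Add(-23, Add(-40, -45)), 2) = Pow(Add(-23, -85), 2) = Pow(-108, 2) = 11664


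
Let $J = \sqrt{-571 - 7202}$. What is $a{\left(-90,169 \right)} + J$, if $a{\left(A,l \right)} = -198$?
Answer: $-198 + i \sqrt{7773} \approx -198.0 + 88.165 i$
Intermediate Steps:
$J = i \sqrt{7773}$ ($J = \sqrt{-7773} = i \sqrt{7773} \approx 88.165 i$)
$a{\left(-90,169 \right)} + J = -198 + i \sqrt{7773}$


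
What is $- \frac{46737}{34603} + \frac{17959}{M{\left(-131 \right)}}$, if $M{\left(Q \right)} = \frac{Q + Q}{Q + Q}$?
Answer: $\frac{621388540}{34603} \approx 17958.0$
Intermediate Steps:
$M{\left(Q \right)} = 1$ ($M{\left(Q \right)} = \frac{2 Q}{2 Q} = 2 Q \frac{1}{2 Q} = 1$)
$- \frac{46737}{34603} + \frac{17959}{M{\left(-131 \right)}} = - \frac{46737}{34603} + \frac{17959}{1} = \left(-46737\right) \frac{1}{34603} + 17959 \cdot 1 = - \frac{46737}{34603} + 17959 = \frac{621388540}{34603}$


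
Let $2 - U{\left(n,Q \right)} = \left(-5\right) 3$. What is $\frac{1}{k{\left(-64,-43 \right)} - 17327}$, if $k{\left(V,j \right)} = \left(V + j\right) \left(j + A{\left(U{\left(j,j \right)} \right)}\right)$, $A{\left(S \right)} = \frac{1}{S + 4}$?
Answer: $- \frac{21}{267353} \approx -7.8548 \cdot 10^{-5}$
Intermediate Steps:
$U{\left(n,Q \right)} = 17$ ($U{\left(n,Q \right)} = 2 - \left(-5\right) 3 = 2 - -15 = 2 + 15 = 17$)
$A{\left(S \right)} = \frac{1}{4 + S}$
$k{\left(V,j \right)} = \left(\frac{1}{21} + j\right) \left(V + j\right)$ ($k{\left(V,j \right)} = \left(V + j\right) \left(j + \frac{1}{4 + 17}\right) = \left(V + j\right) \left(j + \frac{1}{21}\right) = \left(V + j\right) \left(\frac{1}{21} + j\right) = \left(\frac{1}{21} + j\right) \left(V + j\right)$)
$\frac{1}{k{\left(-64,-43 \right)} - 17327} = \frac{1}{\left(\left(-43\right)^{2} + \frac{1}{21} \left(-64\right) + \frac{1}{21} \left(-43\right) - -2752\right) - 17327} = \frac{1}{\left(1849 - \frac{64}{21} - \frac{43}{21} + 2752\right) - 17327} = \frac{1}{\frac{96514}{21} - 17327} = \frac{1}{- \frac{267353}{21}} = - \frac{21}{267353}$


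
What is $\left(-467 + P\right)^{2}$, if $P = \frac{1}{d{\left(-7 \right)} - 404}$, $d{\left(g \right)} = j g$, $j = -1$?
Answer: $\frac{34373160000}{157609} \approx 2.1809 \cdot 10^{5}$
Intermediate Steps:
$d{\left(g \right)} = - g$
$P = - \frac{1}{397}$ ($P = \frac{1}{\left(-1\right) \left(-7\right) - 404} = \frac{1}{7 - 404} = \frac{1}{-397} = - \frac{1}{397} \approx -0.0025189$)
$\left(-467 + P\right)^{2} = \left(-467 - \frac{1}{397}\right)^{2} = \left(- \frac{185400}{397}\right)^{2} = \frac{34373160000}{157609}$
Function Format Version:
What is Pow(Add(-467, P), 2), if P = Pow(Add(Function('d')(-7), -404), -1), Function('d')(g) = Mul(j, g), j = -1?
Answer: Rational(34373160000, 157609) ≈ 2.1809e+5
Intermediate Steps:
Function('d')(g) = Mul(-1, g)
P = Rational(-1, 397) (P = Pow(Add(Mul(-1, -7), -404), -1) = Pow(Add(7, -404), -1) = Pow(-397, -1) = Rational(-1, 397) ≈ -0.0025189)
Pow(Add(-467, P), 2) = Pow(Add(-467, Rational(-1, 397)), 2) = Pow(Rational(-185400, 397), 2) = Rational(34373160000, 157609)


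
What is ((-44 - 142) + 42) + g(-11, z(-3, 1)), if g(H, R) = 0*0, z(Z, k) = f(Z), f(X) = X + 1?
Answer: -144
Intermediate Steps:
f(X) = 1 + X
z(Z, k) = 1 + Z
g(H, R) = 0
((-44 - 142) + 42) + g(-11, z(-3, 1)) = ((-44 - 142) + 42) + 0 = (-186 + 42) + 0 = -144 + 0 = -144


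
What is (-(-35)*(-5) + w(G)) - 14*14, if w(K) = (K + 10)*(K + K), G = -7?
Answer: -413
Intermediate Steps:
w(K) = 2*K*(10 + K) (w(K) = (10 + K)*(2*K) = 2*K*(10 + K))
(-(-35)*(-5) + w(G)) - 14*14 = (-(-35)*(-5) + 2*(-7)*(10 - 7)) - 14*14 = (-7*25 + 2*(-7)*3) - 196 = (-175 - 42) - 196 = -217 - 196 = -413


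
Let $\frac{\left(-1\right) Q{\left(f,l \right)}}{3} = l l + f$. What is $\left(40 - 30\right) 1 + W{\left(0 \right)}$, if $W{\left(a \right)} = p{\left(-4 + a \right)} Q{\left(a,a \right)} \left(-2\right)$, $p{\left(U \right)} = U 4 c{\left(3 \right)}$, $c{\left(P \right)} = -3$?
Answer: $10$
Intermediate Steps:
$Q{\left(f,l \right)} = - 3 f - 3 l^{2}$ ($Q{\left(f,l \right)} = - 3 \left(l l + f\right) = - 3 \left(l^{2} + f\right) = - 3 \left(f + l^{2}\right) = - 3 f - 3 l^{2}$)
$p{\left(U \right)} = - 12 U$ ($p{\left(U \right)} = U 4 \left(-3\right) = 4 U \left(-3\right) = - 12 U$)
$W{\left(a \right)} = - 2 \left(48 - 12 a\right) \left(- 3 a - 3 a^{2}\right)$ ($W{\left(a \right)} = - 12 \left(-4 + a\right) \left(- 3 a - 3 a^{2}\right) \left(-2\right) = \left(48 - 12 a\right) \left(- 3 a - 3 a^{2}\right) \left(-2\right) = - 2 \left(48 - 12 a\right) \left(- 3 a - 3 a^{2}\right)$)
$\left(40 - 30\right) 1 + W{\left(0 \right)} = \left(40 - 30\right) 1 - 0 \left(1 + 0\right) \left(-4 + 0\right) = 10 \cdot 1 - 0 \cdot 1 \left(-4\right) = 10 + 0 = 10$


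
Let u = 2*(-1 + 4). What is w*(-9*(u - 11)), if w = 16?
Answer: 720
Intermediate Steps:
u = 6 (u = 2*3 = 6)
w*(-9*(u - 11)) = 16*(-9*(6 - 11)) = 16*(-9*(-5)) = 16*45 = 720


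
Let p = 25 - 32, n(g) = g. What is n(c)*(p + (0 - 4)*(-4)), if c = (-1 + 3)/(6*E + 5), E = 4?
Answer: 18/29 ≈ 0.62069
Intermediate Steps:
c = 2/29 (c = (-1 + 3)/(6*4 + 5) = 2/(24 + 5) = 2/29 ≈ 0.068966)
p = -7
n(c)*(p + (0 - 4)*(-4)) = 2*(-7 + (0 - 4)*(-4))/29 = 2*(-7 - 4*(-4))/29 = 2*(-7 + 16)/29 = (2/29)*9 = 18/29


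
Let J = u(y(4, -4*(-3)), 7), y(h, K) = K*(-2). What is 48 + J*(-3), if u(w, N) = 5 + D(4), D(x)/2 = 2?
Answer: 21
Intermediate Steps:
D(x) = 4 (D(x) = 2*2 = 4)
y(h, K) = -2*K
u(w, N) = 9 (u(w, N) = 5 + 4 = 9)
J = 9
48 + J*(-3) = 48 + 9*(-3) = 48 - 27 = 21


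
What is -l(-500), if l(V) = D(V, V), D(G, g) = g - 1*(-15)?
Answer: 485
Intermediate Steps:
D(G, g) = 15 + g (D(G, g) = g + 15 = 15 + g)
l(V) = 15 + V
-l(-500) = -(15 - 500) = -1*(-485) = 485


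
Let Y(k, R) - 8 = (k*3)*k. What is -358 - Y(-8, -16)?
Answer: -558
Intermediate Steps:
Y(k, R) = 8 + 3*k² (Y(k, R) = 8 + (k*3)*k = 8 + (3*k)*k = 8 + 3*k²)
-358 - Y(-8, -16) = -358 - (8 + 3*(-8)²) = -358 - (8 + 3*64) = -358 - (8 + 192) = -358 - 1*200 = -358 - 200 = -558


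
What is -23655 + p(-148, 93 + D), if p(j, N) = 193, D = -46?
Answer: -23462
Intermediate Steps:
-23655 + p(-148, 93 + D) = -23655 + 193 = -23462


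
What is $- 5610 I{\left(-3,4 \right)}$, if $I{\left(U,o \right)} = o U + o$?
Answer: $44880$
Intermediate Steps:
$I{\left(U,o \right)} = o + U o$ ($I{\left(U,o \right)} = U o + o = o + U o$)
$- 5610 I{\left(-3,4 \right)} = - 5610 \cdot 4 \left(1 - 3\right) = - 5610 \cdot 4 \left(-2\right) = \left(-5610\right) \left(-8\right) = 44880$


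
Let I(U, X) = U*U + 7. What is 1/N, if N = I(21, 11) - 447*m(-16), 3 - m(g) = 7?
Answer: 1/2236 ≈ 0.00044723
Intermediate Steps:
m(g) = -4 (m(g) = 3 - 1*7 = 3 - 7 = -4)
I(U, X) = 7 + U² (I(U, X) = U² + 7 = 7 + U²)
N = 2236 (N = (7 + 21²) - 447*(-4) = (7 + 441) + 1788 = 448 + 1788 = 2236)
1/N = 1/2236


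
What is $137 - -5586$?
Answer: $5723$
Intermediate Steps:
$137 - -5586 = 137 + 5586 = 5723$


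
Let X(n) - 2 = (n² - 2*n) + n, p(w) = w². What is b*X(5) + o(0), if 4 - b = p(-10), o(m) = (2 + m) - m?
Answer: -2110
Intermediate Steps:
o(m) = 2
b = -96 (b = 4 - 1*(-10)² = 4 - 1*100 = 4 - 100 = -96)
X(n) = 2 + n² - n (X(n) = 2 + ((n² - 2*n) + n) = 2 + (n² - n) = 2 + n² - n)
b*X(5) + o(0) = -96*(2 + 5² - 1*5) + 2 = -96*(2 + 25 - 5) + 2 = -96*22 + 2 = -2112 + 2 = -2110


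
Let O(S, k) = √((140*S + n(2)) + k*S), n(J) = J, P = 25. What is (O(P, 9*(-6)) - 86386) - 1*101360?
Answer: -187746 + 2*√538 ≈ -1.8770e+5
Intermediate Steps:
O(S, k) = √(2 + 140*S + S*k) (O(S, k) = √((140*S + 2) + k*S) = √((2 + 140*S) + S*k) = √(2 + 140*S + S*k))
(O(P, 9*(-6)) - 86386) - 1*101360 = (√(2 + 140*25 + 25*(9*(-6))) - 86386) - 1*101360 = (√(2 + 3500 + 25*(-54)) - 86386) - 101360 = (√(2 + 3500 - 1350) - 86386) - 101360 = (√2152 - 86386) - 101360 = (2*√538 - 86386) - 101360 = (-86386 + 2*√538) - 101360 = -187746 + 2*√538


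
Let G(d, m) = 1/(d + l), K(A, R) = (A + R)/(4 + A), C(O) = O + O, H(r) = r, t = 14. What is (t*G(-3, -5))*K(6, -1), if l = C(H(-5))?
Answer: -7/13 ≈ -0.53846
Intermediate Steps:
C(O) = 2*O
l = -10 (l = 2*(-5) = -10)
K(A, R) = (A + R)/(4 + A)
G(d, m) = 1/(-10 + d) (G(d, m) = 1/(d - 10) = 1/(-10 + d))
(t*G(-3, -5))*K(6, -1) = (14/(-10 - 3))*((6 - 1)/(4 + 6)) = (14/(-13))*(5/10) = (14*(-1/13))*((⅒)*5) = -14/13*½ = -7/13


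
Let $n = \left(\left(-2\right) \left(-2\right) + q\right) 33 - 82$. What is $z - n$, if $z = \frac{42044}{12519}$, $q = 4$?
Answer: $- \frac{2236414}{12519} \approx -178.64$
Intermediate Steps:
$z = \frac{42044}{12519}$ ($z = 42044 \cdot \frac{1}{12519} = \frac{42044}{12519} \approx 3.3584$)
$n = 182$ ($n = \left(\left(-2\right) \left(-2\right) + 4\right) 33 - 82 = \left(4 + 4\right) 33 - 82 = 8 \cdot 33 - 82 = 264 - 82 = 182$)
$z - n = \frac{42044}{12519} - 182 = - \frac{2236414}{12519}$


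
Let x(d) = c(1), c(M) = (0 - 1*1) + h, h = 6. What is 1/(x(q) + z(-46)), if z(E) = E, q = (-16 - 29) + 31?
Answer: -1/41 ≈ -0.024390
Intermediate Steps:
q = -14 (q = -45 + 31 = -14)
c(M) = 5 (c(M) = (0 - 1*1) + 6 = (0 - 1) + 6 = -1 + 6 = 5)
x(d) = 5
1/(x(q) + z(-46)) = 1/(5 - 46) = 1/(-41) = -1/41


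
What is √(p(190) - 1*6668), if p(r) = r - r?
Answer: 2*I*√1667 ≈ 81.658*I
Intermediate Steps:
p(r) = 0
√(p(190) - 1*6668) = √(0 - 1*6668) = √(0 - 6668) = √(-6668) = 2*I*√1667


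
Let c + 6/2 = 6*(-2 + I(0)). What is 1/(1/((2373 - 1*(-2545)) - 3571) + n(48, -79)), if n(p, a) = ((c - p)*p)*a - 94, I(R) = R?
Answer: 1347/321666295 ≈ 4.1876e-6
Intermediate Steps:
c = -15 (c = -3 + 6*(-2 + 0) = -3 + 6*(-2) = -3 - 12 = -15)
n(p, a) = -94 + a*p*(-15 - p) (n(p, a) = ((-15 - p)*p)*a - 94 = (p*(-15 - p))*a - 94 = a*p*(-15 - p) - 94 = -94 + a*p*(-15 - p))
1/(1/((2373 - 1*(-2545)) - 3571) + n(48, -79)) = 1/(1/((2373 - 1*(-2545)) - 3571) + (-94 - 1*(-79)*48² - 15*(-79)*48)) = 1/(1/((2373 + 2545) - 3571) + (-94 - 1*(-79)*2304 + 56880)) = 1/(1/(4918 - 3571) + (-94 + 182016 + 56880)) = 1/(1/1347 + 238802) = 1/(321666295/1347) = 1347/321666295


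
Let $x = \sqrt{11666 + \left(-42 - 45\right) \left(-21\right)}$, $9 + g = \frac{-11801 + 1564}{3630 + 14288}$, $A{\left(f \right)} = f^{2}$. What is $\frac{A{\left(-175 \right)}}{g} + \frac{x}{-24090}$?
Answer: $- \frac{548738750}{171499} - \frac{\sqrt{13493}}{24090} \approx -3199.7$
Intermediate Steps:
$g = - \frac{171499}{17918}$ ($g = -9 + \frac{-11801 + 1564}{3630 + 14288} = -9 - \frac{10237}{17918} = - \frac{171499}{17918} \approx -9.5713$)
$x = \sqrt{13493}$ ($x = \sqrt{11666 - -1827} = \sqrt{11666 + 1827} = \sqrt{13493} \approx 116.16$)
$\frac{A{\left(-175 \right)}}{g} + \frac{x}{-24090} = \frac{\left(-175\right)^{2}}{- \frac{171499}{17918}} + \frac{\sqrt{13493}}{-24090} = 30625 \left(- \frac{17918}{171499}\right) + \sqrt{13493} \left(- \frac{1}{24090}\right) = - \frac{548738750}{171499} - \frac{\sqrt{13493}}{24090}$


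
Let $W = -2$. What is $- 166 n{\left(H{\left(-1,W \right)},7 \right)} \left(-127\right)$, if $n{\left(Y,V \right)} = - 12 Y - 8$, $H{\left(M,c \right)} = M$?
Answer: $84328$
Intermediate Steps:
$n{\left(Y,V \right)} = -8 - 12 Y$
$- 166 n{\left(H{\left(-1,W \right)},7 \right)} \left(-127\right) = - 166 \left(-8 - -12\right) \left(-127\right) = - 166 \left(-8 + 12\right) \left(-127\right) = \left(-166\right) 4 \left(-127\right) = \left(-664\right) \left(-127\right) = 84328$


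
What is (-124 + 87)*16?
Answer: -592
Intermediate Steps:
(-124 + 87)*16 = -37*16 = -592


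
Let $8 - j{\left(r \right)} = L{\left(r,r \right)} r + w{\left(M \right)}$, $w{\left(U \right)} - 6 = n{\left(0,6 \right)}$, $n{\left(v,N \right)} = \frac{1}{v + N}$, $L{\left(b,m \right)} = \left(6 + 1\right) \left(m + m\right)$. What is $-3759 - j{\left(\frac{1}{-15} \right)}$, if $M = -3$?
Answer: $- \frac{1692347}{450} \approx -3760.8$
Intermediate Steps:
$L{\left(b,m \right)} = 14 m$ ($L{\left(b,m \right)} = 7 \cdot 2 m = 14 m$)
$n{\left(v,N \right)} = \frac{1}{N + v}$
$w{\left(U \right)} = \frac{37}{6}$ ($w{\left(U \right)} = 6 + \frac{1}{6 + 0} = 6 + \frac{1}{6} = \frac{37}{6}$)
$j{\left(r \right)} = \frac{11}{6} - 14 r^{2}$ ($j{\left(r \right)} = 8 - \left(14 r r + \frac{37}{6}\right) = 8 - \left(14 r^{2} + \frac{37}{6}\right) = 8 - \left(\frac{37}{6} + 14 r^{2}\right) = \frac{11}{6} - 14 r^{2}$)
$-3759 - j{\left(\frac{1}{-15} \right)} = -3759 - \left(\frac{11}{6} - 14 \left(\frac{1}{-15}\right)^{2}\right) = -3759 - \left(\frac{11}{6} - 14 \left(- \frac{1}{15}\right)^{2}\right) = -3759 - \left(\frac{11}{6} - \frac{14}{225}\right) = -3759 - \frac{797}{450} = - \frac{1692347}{450}$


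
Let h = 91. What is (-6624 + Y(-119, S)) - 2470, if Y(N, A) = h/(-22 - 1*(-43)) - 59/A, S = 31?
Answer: -845516/93 ≈ -9091.6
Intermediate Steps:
Y(N, A) = 13/3 - 59/A (Y(N, A) = 91/(-22 - 1*(-43)) - 59/A = 91/(-22 + 43) - 59/A = 91/21 - 59/A = 91*(1/21) - 59/A = 13/3 - 59/A)
(-6624 + Y(-119, S)) - 2470 = (-6624 + (13/3 - 59/31)) - 2470 = (-6624 + 226/93) - 2470 = -615806/93 - 2470 = -845516/93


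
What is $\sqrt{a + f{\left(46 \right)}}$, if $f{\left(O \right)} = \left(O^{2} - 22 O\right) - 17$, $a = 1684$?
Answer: $\sqrt{2771} \approx 52.64$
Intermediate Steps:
$f{\left(O \right)} = -17 + O^{2} - 22 O$
$\sqrt{a + f{\left(46 \right)}} = \sqrt{1684 - \left(1029 - 2116\right)} = \sqrt{1684 - -1087} = \sqrt{1684 + 1087} = \sqrt{2771}$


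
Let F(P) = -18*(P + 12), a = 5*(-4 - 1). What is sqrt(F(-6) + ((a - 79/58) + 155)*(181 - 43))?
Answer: 9*sqrt(183193)/29 ≈ 132.83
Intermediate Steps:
a = -25 (a = 5*(-5) = -25)
F(P) = -216 - 18*P (F(P) = -18*(12 + P) = -216 - 18*P)
sqrt(F(-6) + ((a - 79/58) + 155)*(181 - 43)) = sqrt((-216 - 18*(-6)) + ((-25 - 79/58) + 155)*(181 - 43)) = sqrt((-216 + 108) + ((-25 - 79/58) + 155)*138) = sqrt(-108 + ((-25 - 1*79/58) + 155)*138) = sqrt(-108 + ((-25 - 79/58) + 155)*138) = sqrt(-108 + (-1529/58 + 155)*138) = sqrt(-108 + (7461/58)*138) = sqrt(-108 + 514809/29) = sqrt(511677/29) = 9*sqrt(183193)/29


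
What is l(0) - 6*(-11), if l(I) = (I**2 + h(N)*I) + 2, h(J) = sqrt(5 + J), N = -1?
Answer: 68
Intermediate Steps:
l(I) = 2 + I**2 + 2*I (l(I) = (I**2 + sqrt(5 - 1)*I) + 2 = (I**2 + sqrt(4)*I) + 2 = (I**2 + 2*I) + 2 = 2 + I**2 + 2*I)
l(0) - 6*(-11) = (2 + 0**2 + 2*0) - 6*(-11) = (2 + 0 + 0) + 66 = 2 + 66 = 68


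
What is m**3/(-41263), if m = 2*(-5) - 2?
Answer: 1728/41263 ≈ 0.041878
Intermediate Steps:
m = -12 (m = -10 - 2 = -12)
m**3/(-41263) = (-12)**3/(-41263) = -1728*(-1/41263) = 1728/41263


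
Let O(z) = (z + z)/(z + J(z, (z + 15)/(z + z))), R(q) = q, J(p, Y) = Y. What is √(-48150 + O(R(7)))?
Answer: I*√43333530/30 ≈ 219.43*I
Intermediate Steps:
O(z) = 2*z/(z + (15 + z)/(2*z)) (O(z) = (z + z)/(z + (z + 15)/(z + z)) = (2*z)/(z + (15 + z)/((2*z))) = (2*z)/(z + (15 + z)*(1/(2*z))) = (2*z)/(z + (15 + z)/(2*z)) = 2*z/(z + (15 + z)/(2*z)))
√(-48150 + O(R(7))) = √(-48150 + 4*7²/(15 + 7 + 2*7²)) = √(-48150 + 4*49/(15 + 7 + 2*49)) = √(-48150 + 4*49/(15 + 7 + 98)) = √(-48150 + 4*49/120) = √(-48150 + 4*49*(1/120)) = √(-48150 + 49/30) = √(-1444451/30) = I*√43333530/30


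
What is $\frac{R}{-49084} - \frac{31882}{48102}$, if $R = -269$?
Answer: $- \frac{775978325}{1180519284} \approx -0.65732$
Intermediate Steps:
$\frac{R}{-49084} - \frac{31882}{48102} = - \frac{269}{-49084} - \frac{31882}{48102} = \left(-269\right) \left(- \frac{1}{49084}\right) - \frac{15941}{24051} = \frac{269}{49084} - \frac{15941}{24051} = - \frac{775978325}{1180519284}$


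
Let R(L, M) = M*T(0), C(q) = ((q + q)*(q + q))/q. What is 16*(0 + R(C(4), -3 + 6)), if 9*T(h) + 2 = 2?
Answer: 0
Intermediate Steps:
T(h) = 0 (T(h) = -2/9 + (1/9)*2 = -2/9 + 2/9 = 0)
C(q) = 4*q (C(q) = ((2*q)*(2*q))/q = (4*q**2)/q = 4*q)
R(L, M) = 0 (R(L, M) = M*0 = 0)
16*(0 + R(C(4), -3 + 6)) = 16*(0 + 0) = 16*0 = 0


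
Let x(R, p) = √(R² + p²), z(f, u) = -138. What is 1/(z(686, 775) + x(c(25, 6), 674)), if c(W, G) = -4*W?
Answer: 69/222616 + √116069/222616 ≈ 0.0018403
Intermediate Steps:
1/(z(686, 775) + x(c(25, 6), 674)) = 1/(-138 + √((-4*25)² + 674²)) = 1/(-138 + √((-100)² + 454276)) = 1/(-138 + √(10000 + 454276)) = 1/(-138 + √464276) = 1/(-138 + 2*√116069)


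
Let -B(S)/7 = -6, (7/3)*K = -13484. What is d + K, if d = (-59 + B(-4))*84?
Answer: -50448/7 ≈ -7206.9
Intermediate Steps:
K = -40452/7 (K = (3/7)*(-13484) = -40452/7 ≈ -5778.9)
B(S) = 42 (B(S) = -7*(-6) = 42)
d = -1428 (d = (-59 + 42)*84 = -17*84 = -1428)
d + K = -1428 - 40452/7 = -50448/7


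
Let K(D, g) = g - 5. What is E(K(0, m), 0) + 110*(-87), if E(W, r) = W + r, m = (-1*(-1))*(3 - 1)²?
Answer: -9571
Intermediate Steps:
m = 4 (m = 1*2² = 1*4 = 4)
K(D, g) = -5 + g
E(K(0, m), 0) + 110*(-87) = ((-5 + 4) + 0) + 110*(-87) = (-1 + 0) - 9570 = -1 - 9570 = -9571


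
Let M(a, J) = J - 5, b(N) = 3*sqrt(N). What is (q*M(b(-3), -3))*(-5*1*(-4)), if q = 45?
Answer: -7200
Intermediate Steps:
M(a, J) = -5 + J
(q*M(b(-3), -3))*(-5*1*(-4)) = (45*(-5 - 3))*(-5*1*(-4)) = (45*(-8))*(-5*(-4)) = -360*20 = -7200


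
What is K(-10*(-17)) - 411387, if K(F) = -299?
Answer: -411686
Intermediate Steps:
K(-10*(-17)) - 411387 = -299 - 411387 = -411686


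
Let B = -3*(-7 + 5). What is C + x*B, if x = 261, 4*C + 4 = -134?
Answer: 3063/2 ≈ 1531.5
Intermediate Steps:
C = -69/2 (C = -1 + (1/4)*(-134) = -1 - 67/2 = -69/2 ≈ -34.500)
B = 6 (B = -3*(-2) = 6)
C + x*B = -69/2 + 261*6 = -69/2 + 1566 = 3063/2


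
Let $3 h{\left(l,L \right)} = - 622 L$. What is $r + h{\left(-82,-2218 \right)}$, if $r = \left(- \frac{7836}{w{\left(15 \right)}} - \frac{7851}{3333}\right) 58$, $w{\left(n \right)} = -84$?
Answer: $\frac{10852164628}{23331} \approx 4.6514 \cdot 10^{5}$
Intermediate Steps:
$h{\left(l,L \right)} = - \frac{622 L}{3}$ ($h{\left(l,L \right)} = \frac{\left(-622\right) L}{3} = - \frac{622 L}{3}$)
$r = \frac{41015512}{7777}$ ($r = \left(- \frac{7836}{-84} - \frac{7851}{3333}\right) 58 = \left(\left(-7836\right) \left(- \frac{1}{84}\right) - \frac{2617}{1111}\right) 58 = \left(\frac{653}{7} - \frac{2617}{1111}\right) 58 = \frac{707164}{7777} \cdot 58 = \frac{41015512}{7777} \approx 5274.0$)
$r + h{\left(-82,-2218 \right)} = \frac{41015512}{7777} - - \frac{1379596}{3} = \frac{41015512}{7777} + \frac{1379596}{3} = \frac{10852164628}{23331}$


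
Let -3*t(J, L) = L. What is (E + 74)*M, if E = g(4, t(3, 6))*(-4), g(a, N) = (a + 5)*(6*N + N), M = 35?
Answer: 20230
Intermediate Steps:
t(J, L) = -L/3
g(a, N) = 7*N*(5 + a) (g(a, N) = (5 + a)*(7*N) = 7*N*(5 + a))
E = 504 (E = (7*(-⅓*6)*(5 + 4))*(-4) = (7*(-2)*9)*(-4) = -126*(-4) = 504)
(E + 74)*M = (504 + 74)*35 = 578*35 = 20230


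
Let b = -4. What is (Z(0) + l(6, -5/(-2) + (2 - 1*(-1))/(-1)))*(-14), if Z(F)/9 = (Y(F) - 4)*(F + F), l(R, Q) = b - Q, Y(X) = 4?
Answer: 49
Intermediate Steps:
l(R, Q) = -4 - Q
Z(F) = 0 (Z(F) = 9*((4 - 4)*(F + F)) = 9*(0*(2*F)) = 9*0 = 0)
(Z(0) + l(6, -5/(-2) + (2 - 1*(-1))/(-1)))*(-14) = (0 + (-4 - (-5/(-2) + (2 - 1*(-1))/(-1))))*(-14) = (0 + (-4 - (-5*(-½) + (2 + 1)*(-1))))*(-14) = (0 + (-4 - (5/2 + 3*(-1))))*(-14) = (0 + (-4 - (5/2 - 3)))*(-14) = (0 + (-4 - 1*(-½)))*(-14) = (0 + (-4 + ½))*(-14) = (0 - 7/2)*(-14) = -7/2*(-14) = 49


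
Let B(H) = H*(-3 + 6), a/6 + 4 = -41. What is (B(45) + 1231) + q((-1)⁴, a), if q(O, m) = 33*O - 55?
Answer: 1344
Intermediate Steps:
a = -270 (a = -24 + 6*(-41) = -24 - 246 = -270)
B(H) = 3*H (B(H) = H*3 = 3*H)
q(O, m) = -55 + 33*O
(B(45) + 1231) + q((-1)⁴, a) = (3*45 + 1231) + (-55 + 33*(-1)⁴) = (135 + 1231) + (-55 + 33*1) = 1366 + (-55 + 33) = 1366 - 22 = 1344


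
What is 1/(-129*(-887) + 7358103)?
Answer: 1/7472526 ≈ 1.3382e-7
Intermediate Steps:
1/(-129*(-887) + 7358103) = 1/(114423 + 7358103) = 1/7472526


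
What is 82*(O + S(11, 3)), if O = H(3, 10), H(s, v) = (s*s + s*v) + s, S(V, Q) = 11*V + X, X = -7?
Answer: 12792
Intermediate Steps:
S(V, Q) = -7 + 11*V (S(V, Q) = 11*V - 7 = -7 + 11*V)
H(s, v) = s + s² + s*v (H(s, v) = (s² + s*v) + s = s + s² + s*v)
O = 42 (O = 3*(1 + 3 + 10) = 3*14 = 42)
82*(O + S(11, 3)) = 82*(42 + (-7 + 11*11)) = 82*(42 + (-7 + 121)) = 82*(42 + 114) = 82*156 = 12792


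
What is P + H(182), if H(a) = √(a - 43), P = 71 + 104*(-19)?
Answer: -1905 + √139 ≈ -1893.2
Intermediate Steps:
P = -1905 (P = 71 - 1976 = -1905)
H(a) = √(-43 + a)
P + H(182) = -1905 + √(-43 + 182) = -1905 + √139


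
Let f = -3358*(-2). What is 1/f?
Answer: 1/6716 ≈ 0.00014890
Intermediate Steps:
f = 6716
1/f = 1/6716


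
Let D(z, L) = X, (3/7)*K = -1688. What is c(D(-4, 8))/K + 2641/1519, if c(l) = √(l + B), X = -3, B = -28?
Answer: 2641/1519 - 3*I*√31/11816 ≈ 1.7386 - 0.0014136*I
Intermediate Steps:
K = -11816/3 (K = (7/3)*(-1688) = -11816/3 ≈ -3938.7)
D(z, L) = -3
c(l) = √(-28 + l) (c(l) = √(l - 28) = √(-28 + l))
c(D(-4, 8))/K + 2641/1519 = √(-28 - 3)/(-11816/3) + 2641/1519 = √(-31)*(-3/11816) + 2641*(1/1519) = (I*√31)*(-3/11816) + 2641/1519 = -3*I*√31/11816 + 2641/1519 = 2641/1519 - 3*I*√31/11816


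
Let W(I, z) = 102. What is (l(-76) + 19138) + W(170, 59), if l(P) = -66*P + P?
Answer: 24180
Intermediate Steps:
l(P) = -65*P
(l(-76) + 19138) + W(170, 59) = (-65*(-76) + 19138) + 102 = (4940 + 19138) + 102 = 24078 + 102 = 24180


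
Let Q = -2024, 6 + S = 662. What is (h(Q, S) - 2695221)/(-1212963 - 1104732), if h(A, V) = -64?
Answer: 8837/7599 ≈ 1.1629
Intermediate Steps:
S = 656 (S = -6 + 662 = 656)
(h(Q, S) - 2695221)/(-1212963 - 1104732) = (-64 - 2695221)/(-1212963 - 1104732) = -2695285/(-2317695) = -2695285*(-1/2317695) = 8837/7599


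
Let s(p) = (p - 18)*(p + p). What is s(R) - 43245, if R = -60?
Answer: -33885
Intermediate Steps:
s(p) = 2*p*(-18 + p) (s(p) = (-18 + p)*(2*p) = 2*p*(-18 + p))
s(R) - 43245 = 2*(-60)*(-18 - 60) - 43245 = 2*(-60)*(-78) - 43245 = 9360 - 43245 = -33885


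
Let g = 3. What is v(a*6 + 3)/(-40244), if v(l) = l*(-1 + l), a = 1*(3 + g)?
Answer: -741/20122 ≈ -0.036825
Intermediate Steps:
a = 6 (a = 1*(3 + 3) = 1*6 = 6)
v(a*6 + 3)/(-40244) = ((6*6 + 3)*(-1 + (6*6 + 3)))/(-40244) = ((36 + 3)*(-1 + (36 + 3)))*(-1/40244) = (39*(-1 + 39))*(-1/40244) = (39*38)*(-1/40244) = 1482*(-1/40244) = -741/20122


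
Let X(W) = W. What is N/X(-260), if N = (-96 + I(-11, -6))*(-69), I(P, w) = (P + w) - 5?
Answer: -4071/130 ≈ -31.315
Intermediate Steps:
I(P, w) = -5 + P + w
N = 8142 (N = (-96 + (-5 - 11 - 6))*(-69) = (-96 - 22)*(-69) = -118*(-69) = 8142)
N/X(-260) = 8142/(-260) = 8142*(-1/260) = -4071/130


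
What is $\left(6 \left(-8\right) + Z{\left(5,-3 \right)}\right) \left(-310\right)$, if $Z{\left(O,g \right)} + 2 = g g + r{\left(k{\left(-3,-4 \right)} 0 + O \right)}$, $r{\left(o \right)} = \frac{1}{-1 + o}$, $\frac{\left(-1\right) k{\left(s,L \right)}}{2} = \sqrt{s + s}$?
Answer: $\frac{25265}{2} \approx 12633.0$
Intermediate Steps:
$k{\left(s,L \right)} = - 2 \sqrt{2} \sqrt{s}$ ($k{\left(s,L \right)} = - 2 \sqrt{s + s} = - 2 \sqrt{2 s} = - 2 \sqrt{2} \sqrt{s}$)
$Z{\left(O,g \right)} = -2 + g^{2} + \frac{1}{-1 + O}$ ($Z{\left(O,g \right)} = -2 + \left(g g + \frac{1}{-1 + \left(- 2 \sqrt{2} \sqrt{-3} \cdot 0 + O\right)}\right) = -2 + \left(g^{2} + \frac{1}{-1 + \left(- 2 \sqrt{2} i \sqrt{3} \cdot 0 + O\right)}\right) = -2 + \left(g^{2} + \frac{1}{-1 + \left(- 2 i \sqrt{6} \cdot 0 + O\right)}\right) = -2 + \left(g^{2} + \frac{1}{-1 + \left(0 + O\right)}\right) = -2 + \left(g^{2} + \frac{1}{-1 + O}\right) = -2 + g^{2} + \frac{1}{-1 + O}$)
$\left(6 \left(-8\right) + Z{\left(5,-3 \right)}\right) \left(-310\right) = \left(6 \left(-8\right) + \frac{1 + \left(-1 + 5\right) \left(-2 + \left(-3\right)^{2}\right)}{-1 + 5}\right) \left(-310\right) = \left(-48 + \frac{1 + 4 \left(-2 + 9\right)}{4}\right) \left(-310\right) = \left(-48 + \frac{1 + 4 \cdot 7}{4}\right) \left(-310\right) = \left(-48 + \frac{1 + 28}{4}\right) \left(-310\right) = \left(-48 + \frac{1}{4} \cdot 29\right) \left(-310\right) = \left(-48 + \frac{29}{4}\right) \left(-310\right) = \left(- \frac{163}{4}\right) \left(-310\right) = \frac{25265}{2}$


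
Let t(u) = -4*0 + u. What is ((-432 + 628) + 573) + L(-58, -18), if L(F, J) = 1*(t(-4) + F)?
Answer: 707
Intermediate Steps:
t(u) = u (t(u) = 0 + u = u)
L(F, J) = -4 + F (L(F, J) = 1*(-4 + F) = -4 + F)
((-432 + 628) + 573) + L(-58, -18) = ((-432 + 628) + 573) + (-4 - 58) = (196 + 573) - 62 = 769 - 62 = 707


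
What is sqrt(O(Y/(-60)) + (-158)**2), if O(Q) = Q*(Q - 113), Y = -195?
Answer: sqrt(393717)/4 ≈ 156.87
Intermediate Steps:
O(Q) = Q*(-113 + Q)
sqrt(O(Y/(-60)) + (-158)**2) = sqrt((-195/(-60))*(-113 - 195/(-60)) + (-158)**2) = sqrt((-195*(-1/60))*(-113 - 195*(-1/60)) + 24964) = sqrt(13*(-113 + 13/4)/4 + 24964) = sqrt((13/4)*(-439/4) + 24964) = sqrt(-5707/16 + 24964) = sqrt(393717/16) = sqrt(393717)/4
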